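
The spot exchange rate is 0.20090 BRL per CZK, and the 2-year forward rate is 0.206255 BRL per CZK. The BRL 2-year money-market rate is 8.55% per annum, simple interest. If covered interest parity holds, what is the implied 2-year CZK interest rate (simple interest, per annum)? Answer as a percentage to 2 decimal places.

T = 2 years.
F/S = 0.206255/0.2009 = 1.0266551 = (growth of BRL) / (growth of CZK).
BRL growth factor: 1 + 0.0855×2 = 1.171000.
Hence g_CZK = 1.1405973.
(1.1405973 − 1)/T = 0.070299, i.e. 7.03%.

7.03%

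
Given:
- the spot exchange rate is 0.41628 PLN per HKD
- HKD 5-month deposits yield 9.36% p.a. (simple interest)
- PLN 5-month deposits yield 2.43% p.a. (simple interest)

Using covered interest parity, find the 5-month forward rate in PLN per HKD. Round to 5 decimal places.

T = 5/12 years.
PLN growth factor: 1 + 0.0243×5/12 = 1.010125.
Growth of 1 HKD over T: 1 + 0.0936×5/12 = 1.039000.
So F = 0.41628 × 1.010125 / 1.039000 = 0.4047111 (PLN/HKD).

0.40471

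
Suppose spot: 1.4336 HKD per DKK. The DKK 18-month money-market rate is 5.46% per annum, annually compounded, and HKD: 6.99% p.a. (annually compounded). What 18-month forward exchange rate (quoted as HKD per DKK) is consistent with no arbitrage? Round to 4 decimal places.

1.4649

T = 18/12 years.
HKD accumulates by (1 + 0.0699)^(18/12) = 1.1066614.
DKK growth factor: (1 + 0.0546)^(18/12) = 1.083008.
Forward (HKD per DKK) = 1.4336 × 1.1066614 / 1.083008 = 1.464910.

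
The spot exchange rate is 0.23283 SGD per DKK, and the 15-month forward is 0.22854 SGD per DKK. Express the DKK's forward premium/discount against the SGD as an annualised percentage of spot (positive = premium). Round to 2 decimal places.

T = 15/12 years.
Period premium: (0.22854 − 0.23283)/0.23283 = -0.0184255.
×(1/T) gives -1.47% p.a.

-1.47%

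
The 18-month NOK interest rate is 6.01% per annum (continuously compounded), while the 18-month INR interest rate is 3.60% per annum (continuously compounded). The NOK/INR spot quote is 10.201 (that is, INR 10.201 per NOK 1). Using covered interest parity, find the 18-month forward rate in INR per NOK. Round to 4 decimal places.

T = 18/12 years.
INR growth factor: e^(0.0360×18/12) = 1.0554846.
NOK growth factor: e^(0.0601×18/12) = 1.0943384.
CIP: F = S · (grow INR)/(grow NOK) = 10.201 × 1.0554846/1.0943384 = 9.838820 INR per NOK.

9.8388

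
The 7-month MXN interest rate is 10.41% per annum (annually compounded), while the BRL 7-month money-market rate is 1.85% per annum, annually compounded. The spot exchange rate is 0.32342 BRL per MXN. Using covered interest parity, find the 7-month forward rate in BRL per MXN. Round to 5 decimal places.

0.30855

T = 7/12 years.
BRL accumulates by (1 + 0.0185)^(7/12) = 1.0107504.
Growth of 1 MXN over T: (1 + 0.1041)^(7/12) = 1.059469.
Forward (BRL per MXN) = 0.32342 × 1.0107504 / 1.059469 = 0.3085479.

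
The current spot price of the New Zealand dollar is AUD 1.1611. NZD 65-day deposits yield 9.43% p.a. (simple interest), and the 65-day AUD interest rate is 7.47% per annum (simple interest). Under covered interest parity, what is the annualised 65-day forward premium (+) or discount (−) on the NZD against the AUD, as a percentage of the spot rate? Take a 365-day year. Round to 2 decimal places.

-1.93%

T = 65/365 years.
F = S · g_AUD/g_NZD = 1.1611 × 1.0133027/1.0167932 = 1.1571141.
Annualised premium = (F − S)/S × (1/T) = (1.1571141 − 1.1611)/1.1611 ÷ (65/365) = -1.93%.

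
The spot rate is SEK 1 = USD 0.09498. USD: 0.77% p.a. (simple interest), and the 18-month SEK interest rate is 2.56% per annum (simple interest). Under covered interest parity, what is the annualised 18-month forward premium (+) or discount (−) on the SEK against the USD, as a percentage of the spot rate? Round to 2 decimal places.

T = 18/12 years.
F = S · g_USD/g_SEK = 0.09498 × 1.011550/1.038400 = 0.09252409.
Annualised premium = (F − S)/S × (1/T) = (0.09252409 − 0.09498)/0.09498 ÷ (18/12) = -1.72%.

-1.72%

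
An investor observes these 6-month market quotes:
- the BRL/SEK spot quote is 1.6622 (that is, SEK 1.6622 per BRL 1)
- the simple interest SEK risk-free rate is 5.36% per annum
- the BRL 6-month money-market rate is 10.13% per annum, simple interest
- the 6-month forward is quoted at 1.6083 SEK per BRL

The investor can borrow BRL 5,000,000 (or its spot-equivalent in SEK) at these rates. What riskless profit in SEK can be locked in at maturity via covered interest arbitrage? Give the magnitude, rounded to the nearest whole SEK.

T = 6/12 years.
Invest the BRL and cover forward: 5,000,000 × 1.050650 × 1.6083 = SEK 8,448,801.98.
Convert at spot and invest in SEK: 5,000,000 × 1.6622 × 1.026800 = SEK 8,533,734.80.
The quoted forward undervalues BRL, so borrow BRL, convert to SEK at spot, deposit the SEK at 5.36%, and buy BRL forward at 1.6083 to cover the loan.
Arbitrage profit = |8,448,801.98 − 8,533,734.80| = SEK 84,933.

SEK 84,933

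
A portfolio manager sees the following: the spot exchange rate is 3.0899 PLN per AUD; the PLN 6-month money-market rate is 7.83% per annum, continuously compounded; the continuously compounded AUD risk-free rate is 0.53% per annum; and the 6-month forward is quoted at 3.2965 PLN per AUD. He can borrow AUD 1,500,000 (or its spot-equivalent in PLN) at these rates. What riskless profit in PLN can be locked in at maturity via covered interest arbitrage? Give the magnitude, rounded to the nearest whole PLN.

PLN 137,968

T = 6/12 years.
Keep in AUD, deliver into the forward: 1,500,000·1.002653514·3.2965 = PLN 4,957,870.96.
Swap to PLN now, deposit: 1,500,000·3.0899·1.039926461 = PLN 4,819,903.16.
The quoted forward overvalues AUD, so borrow PLN, buy AUD at spot, deposit the AUD at 0.53%, and sell the proceeds forward at 3.2965.
The gap between the two covered legs is PLN 137,968.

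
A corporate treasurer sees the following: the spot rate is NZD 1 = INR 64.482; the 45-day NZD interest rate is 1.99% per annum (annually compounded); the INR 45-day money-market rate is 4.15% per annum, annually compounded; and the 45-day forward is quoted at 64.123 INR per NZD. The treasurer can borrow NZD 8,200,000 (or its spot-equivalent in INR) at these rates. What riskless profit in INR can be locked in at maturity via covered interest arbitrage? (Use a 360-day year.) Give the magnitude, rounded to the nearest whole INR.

T = 45/360 years.
Keep in NZD, deliver into the forward: 8,200,000·1.00246610877·64.123 = INR 527,105,301.20.
Swap to INR now, deposit: 8,200,000·64.482·1.00509568679 = INR 531,446,756.62.
The quoted forward undervalues NZD, so borrow NZD, convert to INR at spot, deposit the INR at 4.15%, and buy NZD forward at 64.123 to cover the loan.
Arbitrage profit = |527,105,301.20 − 531,446,756.62| = INR 4,341,455.

INR 4,341,455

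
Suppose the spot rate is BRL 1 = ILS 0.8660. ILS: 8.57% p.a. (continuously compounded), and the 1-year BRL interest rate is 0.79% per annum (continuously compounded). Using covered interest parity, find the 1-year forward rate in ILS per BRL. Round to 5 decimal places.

T = 1 year.
Growth of 1 ILS over T: e^(0.0857×1) = 1.0894794.
Growth of 1 BRL over T: e^(0.0079×1) = 1.0079313.
CIP: F = S · (grow ILS)/(grow BRL) = 0.866 × 1.0894794/1.0079313 = 0.9360649 ILS per BRL.

0.93606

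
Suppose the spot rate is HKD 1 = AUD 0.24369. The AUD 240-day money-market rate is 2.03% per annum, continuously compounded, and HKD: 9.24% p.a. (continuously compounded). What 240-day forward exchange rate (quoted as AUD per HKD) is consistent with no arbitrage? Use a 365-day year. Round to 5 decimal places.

0.23241

T = 240/365 years.
Growth of 1 AUD over T: e^(0.0203×240/365) = 1.0134374.
HKD accumulates by e^(0.0924×240/365) = 1.0626398.
Forward (AUD per HKD) = 0.24369 × 1.0134374 / 1.0626398 = 0.2324067.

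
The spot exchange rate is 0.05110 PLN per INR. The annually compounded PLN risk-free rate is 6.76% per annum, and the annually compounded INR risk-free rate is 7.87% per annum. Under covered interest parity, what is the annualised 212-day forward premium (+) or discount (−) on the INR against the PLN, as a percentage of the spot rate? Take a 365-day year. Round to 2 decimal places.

T = 212/365 years.
CIP forward (PLN per INR) = 0.0511 × 1.0387244/1.0449835 = 0.05079393.
Annualised premium = (F − S)/S × (1/T) = (0.05079393 − 0.0511)/0.0511 ÷ (212/365) = -1.03%.

-1.03%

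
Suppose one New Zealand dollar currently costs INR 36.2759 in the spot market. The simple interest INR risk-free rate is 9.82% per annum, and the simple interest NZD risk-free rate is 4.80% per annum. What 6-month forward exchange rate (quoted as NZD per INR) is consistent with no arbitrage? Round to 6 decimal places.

0.026907

T = 6/12 years.
INR growth factor: 1 + 0.0982×6/12 = 1.049100.
NZD growth factor: 1 + 0.0480×6/12 = 1.024000.
CIP: F = S · (grow INR)/(grow NZD) = 36.2759 × 1.049100/1.024000 = 37.16508 INR per NZD.
Quoted the other way: 1/37.16508 = 0.026907 NZD per INR.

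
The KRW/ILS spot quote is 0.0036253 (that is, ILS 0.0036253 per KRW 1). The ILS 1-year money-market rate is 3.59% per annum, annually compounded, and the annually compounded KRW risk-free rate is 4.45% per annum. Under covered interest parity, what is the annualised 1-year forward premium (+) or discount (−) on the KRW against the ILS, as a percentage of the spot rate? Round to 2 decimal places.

T = 1 year.
CIP forward (ILS per KRW) = 0.0036253 × 1.035900/1.044500 = 0.0035954507.
(F − S)/S ÷ T = (0.0035954507 − 0.0036253)/0.0036253/1 = -0.008234 → -0.82%.

-0.82%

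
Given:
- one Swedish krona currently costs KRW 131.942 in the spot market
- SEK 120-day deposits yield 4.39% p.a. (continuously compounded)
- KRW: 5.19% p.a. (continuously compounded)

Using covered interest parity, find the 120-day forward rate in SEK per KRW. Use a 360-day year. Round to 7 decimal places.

T = 120/360 years.
KRW accumulates by e^(0.0519×120/360) = 1.0174505.
Growth of 1 SEK over T: e^(0.0439×120/360) = 1.0147409.
Forward (KRW per SEK) = 131.942 × 1.0174505 / 1.0147409 = 132.2943.
Invert for SEK per KRW: 1 / 132.2943 = 0.0075589.

0.0075589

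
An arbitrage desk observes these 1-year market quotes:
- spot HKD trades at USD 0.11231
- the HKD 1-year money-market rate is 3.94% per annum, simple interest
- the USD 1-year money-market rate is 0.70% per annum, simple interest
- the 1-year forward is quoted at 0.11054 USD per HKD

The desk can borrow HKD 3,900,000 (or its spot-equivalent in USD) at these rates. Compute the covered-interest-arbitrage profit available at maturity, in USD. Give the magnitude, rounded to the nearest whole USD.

USD 7,017

T = 1 year.
Invest the HKD and cover forward: 3,900,000 × 1.039400 × 0.11054 = USD 448,091.58.
Convert at spot and invest in USD: 3,900,000 × 0.11231 × 1.007000 = USD 441,075.06.
The quoted forward overvalues HKD, so borrow USD, buy HKD at spot, deposit the HKD at 3.94%, and sell the proceeds forward at 0.11054.
Arbitrage profit = |448,091.58 − 441,075.06| = USD 7,017.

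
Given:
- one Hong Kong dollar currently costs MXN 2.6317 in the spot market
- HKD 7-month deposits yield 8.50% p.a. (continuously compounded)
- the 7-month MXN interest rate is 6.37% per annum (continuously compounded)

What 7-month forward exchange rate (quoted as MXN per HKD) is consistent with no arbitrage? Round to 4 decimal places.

2.5992

T = 7/12 years.
Growth of 1 MXN over T: e^(0.0637×7/12) = 1.0378573.
HKD growth factor: e^(0.0850×7/12) = 1.0508332.
So F = 2.6317 × 1.0378573 / 1.0508332 = 2.599203 (MXN/HKD).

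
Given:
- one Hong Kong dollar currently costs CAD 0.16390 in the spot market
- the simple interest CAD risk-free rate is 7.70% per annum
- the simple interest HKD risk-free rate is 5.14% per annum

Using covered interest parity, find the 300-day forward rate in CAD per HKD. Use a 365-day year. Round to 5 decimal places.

T = 300/365 years.
Growth of 1 CAD over T: 1 + 0.0770×300/365 = 1.0632877.
Growth of 1 HKD over T: 1 + 0.0514×300/365 = 1.0422466.
Forward (CAD per HKD) = 0.1639 × 1.0632877 / 1.0422466 = 0.1672088.

0.16721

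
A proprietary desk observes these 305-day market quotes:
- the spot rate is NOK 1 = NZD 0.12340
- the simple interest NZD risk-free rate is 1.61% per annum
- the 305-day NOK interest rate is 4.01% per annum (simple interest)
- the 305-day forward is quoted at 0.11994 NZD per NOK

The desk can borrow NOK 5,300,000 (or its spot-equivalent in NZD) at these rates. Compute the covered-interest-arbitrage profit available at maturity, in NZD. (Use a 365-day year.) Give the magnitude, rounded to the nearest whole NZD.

T = 305/365 years.
Keep in NOK, deliver into the forward: 5,300,000·1.03350822·0.11994 = NZD 656,982.57.
Swap to NZD now, deposit: 5,300,000·0.12340·1.01345342 = NZD 662,818.81.
The quoted forward undervalues NOK, so borrow NOK, convert to NZD at spot, deposit the NZD at 1.61%, and buy NOK forward at 0.11994 to cover the loan.
Arbitrage profit = |656,982.57 − 662,818.81| = NZD 5,836.

NZD 5,836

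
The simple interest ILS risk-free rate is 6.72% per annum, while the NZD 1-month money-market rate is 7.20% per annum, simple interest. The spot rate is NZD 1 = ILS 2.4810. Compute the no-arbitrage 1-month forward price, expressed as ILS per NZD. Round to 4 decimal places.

2.4800

T = 1/12 years.
ILS growth factor: 1 + 0.0672×1/12 = 1.005600.
Growth of 1 NZD over T: 1 + 0.0720×1/12 = 1.006000.
So F = 2.481 × 1.005600 / 1.006000 = 2.480014 (ILS/NZD).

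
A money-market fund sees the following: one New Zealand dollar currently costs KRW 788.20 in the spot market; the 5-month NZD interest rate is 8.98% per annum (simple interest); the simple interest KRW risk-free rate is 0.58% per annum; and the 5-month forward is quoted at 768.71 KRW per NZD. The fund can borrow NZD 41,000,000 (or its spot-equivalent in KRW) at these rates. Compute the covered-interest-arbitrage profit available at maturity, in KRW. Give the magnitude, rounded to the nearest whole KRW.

T = 5/12 years.
Invest the NZD and cover forward: 41,000,000 × 1.037416666667 × 768.71 = KRW 32,696,375,199.18.
Convert at spot and invest in KRW: 41,000,000 × 788.20 × 1.002416666667 = KRW 32,394,297,483.34.
The quoted forward overvalues NZD, so borrow KRW, buy NZD at spot, deposit the NZD at 8.98%, and sell the proceeds forward at 768.71.
Arbitrage profit = |32,696,375,199.18 − 32,394,297,483.34| = KRW 302,077,716.

KRW 302,077,716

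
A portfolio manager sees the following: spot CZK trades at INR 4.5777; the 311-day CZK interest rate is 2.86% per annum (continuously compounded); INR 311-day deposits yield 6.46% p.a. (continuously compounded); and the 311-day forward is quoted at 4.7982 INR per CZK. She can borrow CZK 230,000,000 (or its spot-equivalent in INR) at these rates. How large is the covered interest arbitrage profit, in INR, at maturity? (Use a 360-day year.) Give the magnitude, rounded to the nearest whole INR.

T = 311/360 years.
Route A — deposit CZK, sell forward: 230,000,000 × 1.025014974982 × 4.7982 = INR 1,131,192,176.18.
Route B — convert at spot, deposit INR: 230,000,000 × 4.5777 × 1.057393822056 = INR 1,113,299,290.82.
The quoted forward overvalues CZK, so borrow INR, buy CZK at spot, deposit the CZK at 2.86%, and sell the proceeds forward at 4.7982.
Profit = 1,131,192,176.18 − 1,113,299,290.82 = INR 17,892,885.

INR 17,892,885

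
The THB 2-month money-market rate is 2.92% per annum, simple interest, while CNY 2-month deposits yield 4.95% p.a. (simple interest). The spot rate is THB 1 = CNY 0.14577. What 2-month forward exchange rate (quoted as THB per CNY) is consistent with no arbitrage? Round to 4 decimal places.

6.8371

T = 2/12 years.
CNY accumulates by 1 + 0.0495×2/12 = 1.008250.
THB accumulates by 1 + 0.0292×2/12 = 1.0048667.
Forward (CNY per THB) = 0.14577 × 1.008250 / 1.0048667 = 0.1462608.
Invert for THB per CNY: 1 / 0.1462608 = 6.8371.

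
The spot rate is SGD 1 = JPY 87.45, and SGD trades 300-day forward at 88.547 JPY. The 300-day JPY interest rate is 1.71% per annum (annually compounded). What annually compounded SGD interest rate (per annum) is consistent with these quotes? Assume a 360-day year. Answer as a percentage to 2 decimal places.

0.20%

T = 300/360 years.
By CIP, F/S equals the JPY-to-SGD growth ratio: 88.547/87.45 = 1.0125443.
JPY growth factor: (1 + 0.0171)^(300/360) = 1.0142298.
Hence g_SGD = 1.0016646.
r = 1.0016646^(360/300) − 1 = 0.001998 → 0.20%.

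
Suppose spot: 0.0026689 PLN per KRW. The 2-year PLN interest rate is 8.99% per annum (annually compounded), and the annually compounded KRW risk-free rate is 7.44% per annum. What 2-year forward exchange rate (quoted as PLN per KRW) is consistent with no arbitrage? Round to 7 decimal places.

T = 2 years.
PLN accumulates by (1 + 0.0899)^2 = 1.187882.
Growth of 1 KRW over T: (1 + 0.0744)^2 = 1.1543354.
CIP: F = S · (grow PLN)/(grow KRW) = 0.0026689 × 1.187882/1.1543354 = 0.002746462 PLN per KRW.

0.0027465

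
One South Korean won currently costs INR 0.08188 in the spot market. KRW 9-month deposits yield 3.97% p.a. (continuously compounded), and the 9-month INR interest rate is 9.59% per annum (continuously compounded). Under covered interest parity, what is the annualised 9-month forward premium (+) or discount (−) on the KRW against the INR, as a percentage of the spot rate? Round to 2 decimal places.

+5.74%

T = 9/12 years.
No-arbitrage forward: 0.08188 × 1.0745747 / 1.0302227 = 0.08540501 INR/KRW.
Annualised premium = (F − S)/S × (1/T) = (0.08540501 − 0.08188)/0.08188 ÷ (9/12) = 5.74%.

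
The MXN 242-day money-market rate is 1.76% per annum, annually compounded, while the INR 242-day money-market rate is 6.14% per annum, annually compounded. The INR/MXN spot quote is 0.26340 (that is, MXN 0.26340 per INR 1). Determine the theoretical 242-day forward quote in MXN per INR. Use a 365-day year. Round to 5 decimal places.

0.25614

T = 242/365 years.
MXN accumulates by (1 + 0.0176)^(242/365) = 1.0116347.
INR growth factor: (1 + 0.0614)^(242/365) = 1.040299.
CIP: F = S · (grow MXN)/(grow INR) = 0.2634 × 1.0116347/1.040299 = 0.2561423 MXN per INR.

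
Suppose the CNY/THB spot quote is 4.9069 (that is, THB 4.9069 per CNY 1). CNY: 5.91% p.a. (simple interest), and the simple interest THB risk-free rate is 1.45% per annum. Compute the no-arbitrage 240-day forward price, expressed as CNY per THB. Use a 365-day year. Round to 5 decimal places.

0.20971

T = 240/365 years.
Growth of 1 THB over T: 1 + 0.0145×240/365 = 1.0095342.
CNY growth factor: 1 + 0.0591×240/365 = 1.0388603.
Forward (THB per CNY) = 4.9069 × 1.0095342 / 1.0388603 = 4.768383.
Quoted the other way: 1/4.768383 = 0.20971 CNY per THB.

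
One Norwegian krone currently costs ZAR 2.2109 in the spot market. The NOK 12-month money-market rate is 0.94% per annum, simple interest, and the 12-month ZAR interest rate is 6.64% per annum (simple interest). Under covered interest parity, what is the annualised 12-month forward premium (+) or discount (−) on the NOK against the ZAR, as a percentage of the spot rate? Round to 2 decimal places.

T = 1 year.
No-arbitrage forward: 2.2109 × 1.066400 / 1.009400 = 2.3357477 ZAR/NOK.
Annualised premium = (F − S)/S × (1/T) = (2.3357477 − 2.2109)/2.2109 ÷ 1 = 5.65%.

+5.65%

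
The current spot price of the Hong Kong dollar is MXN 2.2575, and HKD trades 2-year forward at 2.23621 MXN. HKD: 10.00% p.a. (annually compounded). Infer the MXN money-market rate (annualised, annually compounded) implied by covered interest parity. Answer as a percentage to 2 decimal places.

T = 2 years.
By CIP, F/S equals the MXN-to-HKD growth ratio: 2.23621/2.2575 = 0.9905692.
HKD growth factor: (1 + 0.1000)^2 = 1.210000.
So the MXN growth factor = 1.1985887.
Annualise: 1.1985887^(1/2) − 1 = 0.094801 = 9.48%.

9.48%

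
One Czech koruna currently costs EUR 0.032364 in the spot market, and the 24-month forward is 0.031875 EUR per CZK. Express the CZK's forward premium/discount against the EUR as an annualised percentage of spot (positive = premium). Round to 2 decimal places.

T = 2 years.
Period premium: (0.031875 − 0.032364)/0.032364 = -0.0151094.
×(1/T) gives -0.76% p.a.

-0.76%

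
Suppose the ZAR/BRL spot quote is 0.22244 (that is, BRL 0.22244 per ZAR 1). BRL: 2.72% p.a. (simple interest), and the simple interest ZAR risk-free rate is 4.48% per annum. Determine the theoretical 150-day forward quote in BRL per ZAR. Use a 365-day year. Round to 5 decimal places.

T = 150/365 years.
BRL accumulates by 1 + 0.0272×150/365 = 1.0111781.
ZAR growth factor: 1 + 0.0448×150/365 = 1.018411.
CIP: F = S · (grow BRL)/(grow ZAR) = 0.22244 × 1.0111781/1.018411 = 0.2208602 BRL per ZAR.

0.22086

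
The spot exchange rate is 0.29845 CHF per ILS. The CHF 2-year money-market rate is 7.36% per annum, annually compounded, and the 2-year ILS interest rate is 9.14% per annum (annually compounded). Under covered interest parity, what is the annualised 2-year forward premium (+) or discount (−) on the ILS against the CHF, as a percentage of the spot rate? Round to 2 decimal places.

T = 2 years.
CIP forward (CHF per ILS) = 0.29845 × 1.152617/1.191154 = 0.28879435.
(F − S)/S ÷ T = (0.28879435 − 0.29845)/0.29845/2 = -0.016176 → -1.62%.

-1.62%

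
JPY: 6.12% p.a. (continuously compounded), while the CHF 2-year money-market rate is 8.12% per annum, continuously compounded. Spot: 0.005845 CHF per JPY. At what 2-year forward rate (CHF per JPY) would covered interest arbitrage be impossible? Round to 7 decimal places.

T = 2 years.
CHF accumulates by e^(0.0812×2) = 1.1763307.
JPY growth factor: e^(0.0612×2) = 1.1302061.
CIP: F = S · (grow CHF)/(grow JPY) = 0.005845 × 1.1763307/1.1302061 = 0.006083539 CHF per JPY.

0.0060835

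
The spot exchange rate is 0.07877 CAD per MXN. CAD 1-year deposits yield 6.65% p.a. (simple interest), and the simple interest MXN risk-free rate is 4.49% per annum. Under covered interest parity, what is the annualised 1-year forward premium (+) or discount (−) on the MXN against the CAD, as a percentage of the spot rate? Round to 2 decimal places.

+2.07%

T = 1 year.
CIP forward (CAD per MXN) = 0.07877 × 1.066500/1.044900 = 0.08039832.
Annualised premium = (F − S)/S × (1/T) = (0.08039832 − 0.07877)/0.07877 ÷ 1 = 2.07%.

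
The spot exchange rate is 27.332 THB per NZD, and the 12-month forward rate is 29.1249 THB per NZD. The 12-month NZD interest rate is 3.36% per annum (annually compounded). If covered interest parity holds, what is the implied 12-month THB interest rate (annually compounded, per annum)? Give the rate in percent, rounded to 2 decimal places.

T = 1 year.
By CIP, F/S equals the THB-to-NZD growth ratio: 29.1249/27.332 = 1.0655971.
NZD growth factor: (1 + 0.0336)^1 = 1.033600.
That pins the THB growth at 1.1014012.
r = 1.1014012^(1/1) − 1 = 0.101401 → 10.14%.

10.14%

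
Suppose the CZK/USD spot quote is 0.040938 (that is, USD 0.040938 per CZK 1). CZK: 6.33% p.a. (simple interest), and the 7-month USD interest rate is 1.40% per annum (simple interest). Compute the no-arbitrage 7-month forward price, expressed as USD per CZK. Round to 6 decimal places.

T = 7/12 years.
Growth of 1 USD over T: 1 + 0.0140×7/12 = 1.0081667.
Growth of 1 CZK over T: 1 + 0.0633×7/12 = 1.036925.
Forward (USD per CZK) = 0.040938 × 1.0081667 / 1.036925 = 0.03980262.

0.039803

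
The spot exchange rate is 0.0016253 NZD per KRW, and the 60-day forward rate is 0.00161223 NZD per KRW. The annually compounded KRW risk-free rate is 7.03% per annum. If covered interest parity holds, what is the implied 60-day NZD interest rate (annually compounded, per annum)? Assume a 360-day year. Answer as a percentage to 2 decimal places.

1.97%

T = 60/360 years.
By CIP, F/S equals the NZD-to-KRW growth ratio: 0.00161223/0.0016253 = 0.9919584.
KRW growth factor: (1 + 0.0703)^(60/360) = 1.0113875.
So the NZD growth factor = 1.0032543.
Annualise: 1.0032543^(360/60) − 1 = 0.019685 = 1.97%.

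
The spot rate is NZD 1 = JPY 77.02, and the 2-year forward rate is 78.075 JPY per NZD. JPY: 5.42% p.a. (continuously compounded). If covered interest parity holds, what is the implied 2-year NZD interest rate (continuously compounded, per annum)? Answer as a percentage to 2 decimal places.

4.74%

T = 2 years.
By CIP, F/S equals the JPY-to-NZD growth ratio: 78.075/77.02 = 1.0136977.
JPY growth factor: e^(0.0542×2) = 1.1144935.
That pins the NZD growth at 1.0994338.
Take logs: ln 1.0994338 / 2 = 0.047398, so 4.74%.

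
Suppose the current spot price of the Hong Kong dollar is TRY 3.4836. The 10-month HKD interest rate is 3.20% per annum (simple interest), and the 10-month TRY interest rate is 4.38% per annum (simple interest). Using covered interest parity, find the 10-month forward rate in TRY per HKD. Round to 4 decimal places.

3.5170

T = 10/12 years.
Growth of 1 TRY over T: 1 + 0.0438×10/12 = 1.036500.
Growth of 1 HKD over T: 1 + 0.0320×10/12 = 1.0266667.
So F = 3.4836 × 1.036500 / 1.0266667 = 3.516966 (TRY/HKD).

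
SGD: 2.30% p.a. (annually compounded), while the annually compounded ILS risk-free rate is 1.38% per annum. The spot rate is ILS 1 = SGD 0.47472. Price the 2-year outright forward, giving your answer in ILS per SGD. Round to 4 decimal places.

2.0688

T = 2 years.
SGD accumulates by (1 + 0.0230)^2 = 1.046529.
ILS growth factor: (1 + 0.0138)^2 = 1.0277904.
Forward (SGD per ILS) = 0.47472 × 1.046529 / 1.0277904 = 0.4833751.
Quoted the other way: 1/0.4833751 = 2.0688 ILS per SGD.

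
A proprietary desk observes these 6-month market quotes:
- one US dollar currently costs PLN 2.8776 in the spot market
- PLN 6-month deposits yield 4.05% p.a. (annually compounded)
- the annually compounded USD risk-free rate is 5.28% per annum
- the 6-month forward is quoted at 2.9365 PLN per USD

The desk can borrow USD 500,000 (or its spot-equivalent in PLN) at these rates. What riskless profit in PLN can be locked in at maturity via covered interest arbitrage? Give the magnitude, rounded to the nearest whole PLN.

PLN 38,867

T = 6/12 years.
Keep in USD, deliver into the forward: 500,000·1.026060427·2.9365 = PLN 1,506,513.22.
Swap to PLN now, deposit: 500,000·2.8776·1.020049018 = PLN 1,467,646.53.
The quoted forward overvalues USD, so borrow PLN, buy USD at spot, deposit the USD at 5.28%, and sell the proceeds forward at 2.9365.
Profit = 1,506,513.22 − 1,467,646.53 = PLN 38,867.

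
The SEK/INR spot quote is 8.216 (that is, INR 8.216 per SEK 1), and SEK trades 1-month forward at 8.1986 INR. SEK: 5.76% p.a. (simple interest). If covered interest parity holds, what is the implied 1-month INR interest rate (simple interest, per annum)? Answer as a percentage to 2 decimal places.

3.21%

T = 1/12 years.
F/S = 8.1986/8.216 = 0.9978822 = (growth of INR) / (growth of SEK).
SEK growth factor: 1 + 0.0576×1/12 = 1.004800.
So the INR growth factor = 1.002672.
r = (1.002672 − 1)/(1/12) = 0.032064 → 3.21%.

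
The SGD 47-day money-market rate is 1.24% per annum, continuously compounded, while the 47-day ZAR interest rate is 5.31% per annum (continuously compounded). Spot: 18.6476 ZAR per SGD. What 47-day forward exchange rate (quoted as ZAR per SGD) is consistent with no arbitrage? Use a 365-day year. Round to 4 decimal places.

18.7456

T = 47/365 years.
ZAR accumulates by e^(0.0531×47/365) = 1.00686096.
SGD growth factor: e^(0.0124×47/365) = 1.00159799.
CIP: F = S · (grow ZAR)/(grow SGD) = 18.6476 × 1.00686096/1.00159799 = 18.745585 ZAR per SGD.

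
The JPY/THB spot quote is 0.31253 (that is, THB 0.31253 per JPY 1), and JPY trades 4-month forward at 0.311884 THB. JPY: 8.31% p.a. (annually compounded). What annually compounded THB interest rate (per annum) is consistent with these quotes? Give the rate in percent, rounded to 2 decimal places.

T = 4/12 years.
By CIP, F/S equals the THB-to-JPY growth ratio: 0.311884/0.31253 = 0.9979330.
JPY growth factor: (1 + 0.0831)^(4/12) = 1.0269663.
Hence g_THB = 1.0248436.
Annualise: 1.0248436^(12/4) − 1 = 0.076398 = 7.64%.

7.64%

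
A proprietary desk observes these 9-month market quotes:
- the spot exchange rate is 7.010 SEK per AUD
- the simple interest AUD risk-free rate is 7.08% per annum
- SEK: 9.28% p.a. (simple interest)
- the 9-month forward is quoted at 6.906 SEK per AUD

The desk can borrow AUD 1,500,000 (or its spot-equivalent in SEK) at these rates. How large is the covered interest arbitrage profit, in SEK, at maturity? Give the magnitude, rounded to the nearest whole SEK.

SEK 337,781

T = 9/12 years.
Invest the AUD and cover forward: 1,500,000 × 1.053100 × 6.906 = SEK 10,909,062.90.
Convert at spot and invest in SEK: 1,500,000 × 7.010 × 1.069600 = SEK 11,246,844.00.
The quoted forward undervalues AUD, so borrow AUD, convert to SEK at spot, deposit the SEK at 9.28%, and buy AUD forward at 6.906 to cover the loan.
Arbitrage profit = |10,909,062.90 − 11,246,844.00| = SEK 337,781.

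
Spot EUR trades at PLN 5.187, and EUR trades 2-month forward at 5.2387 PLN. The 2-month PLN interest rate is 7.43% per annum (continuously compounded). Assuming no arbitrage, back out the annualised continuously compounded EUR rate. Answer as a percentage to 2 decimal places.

1.48%

T = 2/12 years.
CIP gives F = S · g_PLN/g_EUR, so g_PLN/g_EUR = 5.2387/5.187 = 1.0099672.
The PLN side grows by e^(0.0743×2/12) = 1.0124603.
So the EUR growth factor = 1.0024685.
r = ln(1.0024685)/(2/12) = 0.014793 → 1.48%.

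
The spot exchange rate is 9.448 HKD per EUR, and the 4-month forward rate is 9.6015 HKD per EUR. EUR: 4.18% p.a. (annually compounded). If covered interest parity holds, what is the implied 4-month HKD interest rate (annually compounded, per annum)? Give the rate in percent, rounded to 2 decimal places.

9.34%

T = 4/12 years.
By CIP, F/S equals the HKD-to-EUR growth ratio: 9.6015/9.448 = 1.0162468.
The EUR side grows by (1 + 0.0418)^(4/12) = 1.0137436.
That pins the HKD growth at 1.0302137.
r = 1.0302137^(12/4) − 1 = 0.093407 → 9.34%.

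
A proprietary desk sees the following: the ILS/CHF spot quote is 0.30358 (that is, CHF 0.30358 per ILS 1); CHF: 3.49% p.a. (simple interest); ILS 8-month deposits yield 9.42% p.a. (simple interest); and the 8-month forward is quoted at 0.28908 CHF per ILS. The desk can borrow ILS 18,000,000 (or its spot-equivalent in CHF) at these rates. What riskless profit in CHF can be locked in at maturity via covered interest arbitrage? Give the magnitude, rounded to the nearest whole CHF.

CHF 61,363

T = 8/12 years.
Keep in ILS, deliver into the forward: 18,000,000·1.062800·0.28908 = CHF 5,530,216.03.
Swap to CHF now, deposit: 18,000,000·0.30358·1.023266667 = CHF 5,591,579.31.
The quoted forward undervalues ILS, so borrow ILS, convert to CHF at spot, deposit the CHF at 3.49%, and buy ILS forward at 0.28908 to cover the loan.
Arbitrage profit = |5,530,216.03 − 5,591,579.31| = CHF 61,363.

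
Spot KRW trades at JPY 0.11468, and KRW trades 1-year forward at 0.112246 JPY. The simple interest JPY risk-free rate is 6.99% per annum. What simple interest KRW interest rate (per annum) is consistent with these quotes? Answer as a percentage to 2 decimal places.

T = 1 year.
By CIP, F/S equals the JPY-to-KRW growth ratio: 0.112246/0.11468 = 0.9787757.
The JPY side grows by 1 + 0.0699×1 = 1.069900.
That pins the KRW growth at 1.0931003.
(1.0931003 − 1)/T = 0.093100, i.e. 9.31%.

9.31%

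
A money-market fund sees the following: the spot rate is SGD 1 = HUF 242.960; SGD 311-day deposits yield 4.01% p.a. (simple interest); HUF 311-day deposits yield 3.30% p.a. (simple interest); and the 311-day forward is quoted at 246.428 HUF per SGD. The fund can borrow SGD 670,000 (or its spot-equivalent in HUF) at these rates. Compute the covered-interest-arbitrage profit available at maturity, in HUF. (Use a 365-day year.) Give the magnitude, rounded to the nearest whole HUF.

T = 311/365 years.
Route A — deposit SGD, sell forward: 670,000 × 1.03416739726 × 246.428 = HUF 170,748,028.26.
Route B — convert at spot, deposit HUF: 670,000 × 242.960 × 1.02811780822 = HUF 167,360,306.80.
The quoted forward overvalues SGD, so borrow HUF, buy SGD at spot, deposit the SGD at 4.01%, and sell the proceeds forward at 246.428.
The gap between the two covered legs is HUF 3,387,721.

HUF 3,387,721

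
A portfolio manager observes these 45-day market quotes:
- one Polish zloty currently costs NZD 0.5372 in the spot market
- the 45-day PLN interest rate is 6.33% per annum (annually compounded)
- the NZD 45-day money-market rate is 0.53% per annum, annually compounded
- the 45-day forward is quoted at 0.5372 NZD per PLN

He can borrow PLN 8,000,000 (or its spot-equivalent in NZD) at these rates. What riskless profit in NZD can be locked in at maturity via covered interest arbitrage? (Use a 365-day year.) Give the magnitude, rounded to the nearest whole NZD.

T = 45/365 years.
Route A — deposit PLN, sell forward: 8,000,000 × 1.007595764 × 0.5372 = NZD 4,330,243.56.
Route B — convert at spot, deposit NZD: 8,000,000 × 0.5372 × 1.000651912 = NZD 4,300,401.66.
The quoted forward overvalues PLN, so borrow NZD, buy PLN at spot, deposit the PLN at 6.33%, and sell the proceeds forward at 0.5372.
Arbitrage profit = |4,330,243.56 − 4,300,401.66| = NZD 29,842.

NZD 29,842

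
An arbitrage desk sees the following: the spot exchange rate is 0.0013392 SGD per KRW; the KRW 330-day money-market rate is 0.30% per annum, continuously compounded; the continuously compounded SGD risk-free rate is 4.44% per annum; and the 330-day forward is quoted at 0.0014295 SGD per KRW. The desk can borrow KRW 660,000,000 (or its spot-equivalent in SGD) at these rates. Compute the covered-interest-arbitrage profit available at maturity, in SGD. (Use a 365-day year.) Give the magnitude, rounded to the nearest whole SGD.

T = 330/365 years.
Keep in KRW, deliver into the forward: 660,000,000·1.00271601·0.0014295 = SGD 946,032.47.
Swap to SGD now, deposit: 660,000,000·0.0013392·1.04095906 = SGD 920,074.57.
The quoted forward overvalues KRW, so borrow SGD, buy KRW at spot, deposit the KRW at 0.30%, and sell the proceeds forward at 0.0014295.
The gap between the two covered legs is SGD 25,958.

SGD 25,958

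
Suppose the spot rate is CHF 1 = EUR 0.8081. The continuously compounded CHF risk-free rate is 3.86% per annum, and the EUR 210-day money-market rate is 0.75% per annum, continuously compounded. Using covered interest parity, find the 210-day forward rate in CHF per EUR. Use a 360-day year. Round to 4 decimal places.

1.2601

T = 210/360 years.
EUR accumulates by e^(0.0075×210/360) = 1.0043846.
Growth of 1 CHF over T: e^(0.0386×210/360) = 1.0227721.
CIP: F = S · (grow EUR)/(grow CHF) = 0.8081 × 1.0043846/1.0227721 = 0.7935719 EUR per CHF.
Quoted the other way: 1/0.7935719 = 1.2601 CHF per EUR.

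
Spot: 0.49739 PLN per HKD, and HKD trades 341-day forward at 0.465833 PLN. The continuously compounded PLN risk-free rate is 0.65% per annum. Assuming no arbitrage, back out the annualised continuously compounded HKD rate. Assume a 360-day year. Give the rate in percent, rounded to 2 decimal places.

7.57%

T = 341/360 years.
By CIP, F/S equals the PLN-to-HKD growth ratio: 0.465833/0.49739 = 0.9365548.
The PLN side grows by e^(0.0065×341/360) = 1.0061759.
So the HKD growth factor = 1.0743375.
Take logs: ln 1.0743375 / (341/360) = 0.075699, so 7.57%.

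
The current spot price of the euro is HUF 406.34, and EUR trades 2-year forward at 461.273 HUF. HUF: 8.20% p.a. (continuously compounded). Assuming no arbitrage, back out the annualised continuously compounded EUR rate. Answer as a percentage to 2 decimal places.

1.86%

T = 2 years.
By CIP, F/S equals the HUF-to-EUR growth ratio: 461.273/406.34 = 1.1351897.
The HUF side grows by e^(0.0820×2) = 1.1782143.
So the EUR growth factor = 1.0379008.
Take logs: ln 1.0379008 / 2 = 0.018600, so 1.86%.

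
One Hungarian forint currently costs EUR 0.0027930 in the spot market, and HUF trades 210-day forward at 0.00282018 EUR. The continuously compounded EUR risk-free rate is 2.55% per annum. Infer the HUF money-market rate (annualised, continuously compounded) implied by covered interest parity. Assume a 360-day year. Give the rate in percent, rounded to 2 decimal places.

T = 210/360 years.
CIP gives F = S · g_EUR/g_HUF, so g_EUR/g_HUF = 0.00282018/0.002793 = 1.0097315.
The EUR side grows by e^(0.0255×210/360) = 1.0149862.
So the HUF growth factor = 1.0052041.
r = ln(1.0052041)/(210/360) = 0.008898 → 0.89%.

0.89%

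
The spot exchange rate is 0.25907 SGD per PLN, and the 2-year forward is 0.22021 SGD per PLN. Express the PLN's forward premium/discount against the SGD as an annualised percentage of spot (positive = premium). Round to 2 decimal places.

-7.50%

T = 2 years.
(F − S)/S = (0.22021 − 0.25907)/0.25907 = -0.1499981.
×(1/T) gives -7.50% p.a.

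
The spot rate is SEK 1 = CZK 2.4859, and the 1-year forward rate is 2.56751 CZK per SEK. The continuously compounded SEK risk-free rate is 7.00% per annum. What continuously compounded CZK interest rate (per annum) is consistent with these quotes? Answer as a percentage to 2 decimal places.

T = 1 year.
F/S = 2.56751/2.4859 = 1.0328292 = (growth of CZK) / (growth of SEK).
The SEK side grows by e^(0.0700×1) = 1.0725082.
That pins the CZK growth at 1.1077178.
r = ln(1.1077178)/1 = 0.102302 → 10.23%.

10.23%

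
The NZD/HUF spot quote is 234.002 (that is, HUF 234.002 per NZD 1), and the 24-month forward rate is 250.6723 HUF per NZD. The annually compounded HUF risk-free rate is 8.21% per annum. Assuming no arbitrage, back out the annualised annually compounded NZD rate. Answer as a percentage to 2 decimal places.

T = 2 years.
By CIP, F/S equals the HUF-to-NZD growth ratio: 250.6723/234.002 = 1.0712400.
The HUF side grows by (1 + 0.0821)^2 = 1.1709404.
So the NZD growth factor = 1.0930701.
Annualise: 1.0930701^(1/2) − 1 = 0.045500 = 4.55%.

4.55%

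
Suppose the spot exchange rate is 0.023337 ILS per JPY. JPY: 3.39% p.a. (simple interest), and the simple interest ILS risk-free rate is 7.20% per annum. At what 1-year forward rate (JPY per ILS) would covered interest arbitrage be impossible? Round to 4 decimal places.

T = 1 year.
Growth of 1 ILS over T: 1 + 0.0720×1 = 1.072000.
JPY accumulates by 1 + 0.0339×1 = 1.033900.
CIP: F = S · (grow ILS)/(grow JPY) = 0.023337 × 1.072000/1.033900 = 0.024196986 ILS per JPY.
Invert for JPY per ILS: 1 / 0.024196986 = 41.3275.

41.3275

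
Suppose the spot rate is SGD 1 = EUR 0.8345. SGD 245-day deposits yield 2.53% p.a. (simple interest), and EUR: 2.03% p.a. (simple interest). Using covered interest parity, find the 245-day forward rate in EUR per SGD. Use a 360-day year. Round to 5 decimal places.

T = 245/360 years.
Growth of 1 EUR over T: 1 + 0.0203×245/360 = 1.0138153.
Growth of 1 SGD over T: 1 + 0.0253×245/360 = 1.0172181.
So F = 0.8345 × 1.0138153 / 1.0172181 = 0.8317084 (EUR/SGD).

0.83171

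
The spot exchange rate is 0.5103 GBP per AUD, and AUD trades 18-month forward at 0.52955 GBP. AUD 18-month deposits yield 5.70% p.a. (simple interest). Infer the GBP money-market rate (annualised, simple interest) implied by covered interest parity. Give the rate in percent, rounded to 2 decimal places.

8.43%

T = 18/12 years.
F/S = 0.52955/0.5103 = 1.0377229 = (growth of GBP) / (growth of AUD).
The AUD side grows by 1 + 0.0570×18/12 = 1.085500.
So the GBP growth factor = 1.1264482.
(1.1264482 − 1)/T = 0.084299, i.e. 8.43%.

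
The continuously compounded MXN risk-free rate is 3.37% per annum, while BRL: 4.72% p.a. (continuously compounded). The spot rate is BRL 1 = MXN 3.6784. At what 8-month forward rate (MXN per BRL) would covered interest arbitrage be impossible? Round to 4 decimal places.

T = 8/12 years.
Growth of 1 MXN over T: e^(0.0337×8/12) = 1.0227209.
BRL accumulates by e^(0.0472×8/12) = 1.031967.
So F = 3.6784 × 1.0227209 / 1.031967 = 3.645443 (MXN/BRL).

3.6454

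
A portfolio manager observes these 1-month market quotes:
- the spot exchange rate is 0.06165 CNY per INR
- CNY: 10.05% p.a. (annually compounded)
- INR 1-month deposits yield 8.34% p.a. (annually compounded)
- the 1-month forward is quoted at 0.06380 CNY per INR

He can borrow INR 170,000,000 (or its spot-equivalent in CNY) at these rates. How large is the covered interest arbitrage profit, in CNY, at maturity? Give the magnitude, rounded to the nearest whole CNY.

T = 1/12 years.
Keep in INR, deliver into the forward: 170,000,000·1.0066976835·0.06380 = CNY 10,918,643.08.
Swap to CNY now, deposit: 170,000,000·0.06165·1.0080123133 = CNY 10,564,473.05.
The quoted forward overvalues INR, so borrow CNY, buy INR at spot, deposit the INR at 8.34%, and sell the proceeds forward at 0.06380.
Arbitrage profit = |10,918,643.08 − 10,564,473.05| = CNY 354,170.

CNY 354,170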